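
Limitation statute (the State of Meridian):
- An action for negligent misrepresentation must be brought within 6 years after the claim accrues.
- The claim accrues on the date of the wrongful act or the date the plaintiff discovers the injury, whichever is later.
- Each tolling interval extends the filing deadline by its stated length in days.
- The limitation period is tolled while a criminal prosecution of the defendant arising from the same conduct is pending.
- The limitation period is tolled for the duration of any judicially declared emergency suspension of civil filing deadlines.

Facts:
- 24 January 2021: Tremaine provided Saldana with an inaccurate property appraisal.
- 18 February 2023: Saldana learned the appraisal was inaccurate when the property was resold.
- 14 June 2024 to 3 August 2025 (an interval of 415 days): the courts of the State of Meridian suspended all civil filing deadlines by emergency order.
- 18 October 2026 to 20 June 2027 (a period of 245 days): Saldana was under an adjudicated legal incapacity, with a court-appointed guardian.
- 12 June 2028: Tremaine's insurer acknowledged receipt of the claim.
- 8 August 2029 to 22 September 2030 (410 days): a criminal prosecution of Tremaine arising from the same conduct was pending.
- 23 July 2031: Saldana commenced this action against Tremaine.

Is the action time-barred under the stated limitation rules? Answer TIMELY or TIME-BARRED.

TIME-BARRED

The claim accrued on 18 February 2023 — the later of the 24 January 2021 act and the 18 February 2023 discovery.
The untolled deadline — 6 years after 18 February 2023 — is 18 February 2029.
The period was tolled for 415 days by the emergency suspension of filing deadlines (14 June 2024 to 3 August 2025), pushing the deadline to 9 April 2030.
Because the pending criminal prosecution ran from 8 August 2029 to 22 September 2030, the deadline is extended by 410 days to 24 May 2031.
The plaintiff's legal incapacity from 18 October 2026 to 20 June 2027 does not toll the period, because no stated rule makes the plaintiff's incapacity a tolling event.
Nothing else in the chronology tolls or restarts the period.
The 23 July 2031 filing falls after the 24 May 2031 deadline; the claim is time-barred.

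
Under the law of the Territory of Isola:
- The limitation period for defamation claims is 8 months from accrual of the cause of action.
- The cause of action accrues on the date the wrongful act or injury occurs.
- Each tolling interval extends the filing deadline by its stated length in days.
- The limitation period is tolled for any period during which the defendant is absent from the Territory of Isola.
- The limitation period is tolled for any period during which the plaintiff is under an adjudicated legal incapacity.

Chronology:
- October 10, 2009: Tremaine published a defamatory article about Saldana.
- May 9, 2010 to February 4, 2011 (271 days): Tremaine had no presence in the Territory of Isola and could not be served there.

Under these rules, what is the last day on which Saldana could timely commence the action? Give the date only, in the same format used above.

March 8, 2011

The cause of action accrued on October 10, 2009, the date of the act.
The untolled deadline — 8 months after October 10, 2009 — is June 10, 2010.
Because the defendant's absence from the jurisdiction ran from May 9, 2010 to February 4, 2011, the deadline is extended by 271 days to March 8, 2011.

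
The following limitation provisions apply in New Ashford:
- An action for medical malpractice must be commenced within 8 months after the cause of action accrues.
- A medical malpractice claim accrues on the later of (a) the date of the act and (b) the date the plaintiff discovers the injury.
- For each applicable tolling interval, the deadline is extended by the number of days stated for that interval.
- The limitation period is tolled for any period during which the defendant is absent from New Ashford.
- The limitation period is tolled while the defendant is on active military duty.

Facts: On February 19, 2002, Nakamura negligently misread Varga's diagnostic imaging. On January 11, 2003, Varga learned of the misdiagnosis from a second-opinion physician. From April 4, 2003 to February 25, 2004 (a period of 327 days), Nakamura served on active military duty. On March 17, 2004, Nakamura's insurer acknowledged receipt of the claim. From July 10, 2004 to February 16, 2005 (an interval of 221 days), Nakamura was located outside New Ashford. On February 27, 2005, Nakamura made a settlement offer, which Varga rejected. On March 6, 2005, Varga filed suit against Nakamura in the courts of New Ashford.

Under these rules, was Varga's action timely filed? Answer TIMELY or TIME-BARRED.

Because discovery on January 11, 2003 post-dates the February 19, 2002 act, accrual under the later-of rule falls on January 11, 2003.
The untolled deadline — 8 months after January 11, 2003 — is September 11, 2003.
The period was tolled for 327 days by the defendant's active military service (April 4, 2003 to February 25, 2004), pushing the deadline to August 3, 2004.
Because the defendant's absence from the jurisdiction ran from July 10, 2004 to February 16, 2005, the deadline is extended by 221 days to March 12, 2005.
None of the other events listed affects the running of the period under the stated rules.
Filing on March 6, 2005 beat the March 12, 2005 deadline — the action is timely.

TIMELY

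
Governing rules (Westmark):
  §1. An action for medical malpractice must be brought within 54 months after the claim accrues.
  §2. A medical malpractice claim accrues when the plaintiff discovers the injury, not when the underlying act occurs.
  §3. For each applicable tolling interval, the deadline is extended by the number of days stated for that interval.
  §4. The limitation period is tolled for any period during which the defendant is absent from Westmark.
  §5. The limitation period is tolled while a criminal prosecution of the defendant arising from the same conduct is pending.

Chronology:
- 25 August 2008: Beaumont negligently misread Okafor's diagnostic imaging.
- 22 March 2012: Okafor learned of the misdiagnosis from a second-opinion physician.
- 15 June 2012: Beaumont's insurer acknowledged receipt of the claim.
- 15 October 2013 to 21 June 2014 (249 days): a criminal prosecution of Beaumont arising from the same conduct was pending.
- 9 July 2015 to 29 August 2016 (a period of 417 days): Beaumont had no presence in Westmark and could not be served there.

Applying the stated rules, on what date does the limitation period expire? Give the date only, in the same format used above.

The claim did not accrue until Okafor discovered the injury on 22 March 2012; the 25 August 2008 act date does not start the clock under the stated rule.
54 months from 22 March 2012 is 22 September 2016.
The period was tolled for 249 days by the pending criminal prosecution (15 October 2013 to 21 June 2014), pushing the deadline to 29 May 2017.
The period was tolled for 417 days by the defendant's absence from the jurisdiction (9 July 2015 to 29 August 2016), pushing the deadline to 20 July 2018.
Nothing else in the chronology tolls or restarts the period.

20 July 2018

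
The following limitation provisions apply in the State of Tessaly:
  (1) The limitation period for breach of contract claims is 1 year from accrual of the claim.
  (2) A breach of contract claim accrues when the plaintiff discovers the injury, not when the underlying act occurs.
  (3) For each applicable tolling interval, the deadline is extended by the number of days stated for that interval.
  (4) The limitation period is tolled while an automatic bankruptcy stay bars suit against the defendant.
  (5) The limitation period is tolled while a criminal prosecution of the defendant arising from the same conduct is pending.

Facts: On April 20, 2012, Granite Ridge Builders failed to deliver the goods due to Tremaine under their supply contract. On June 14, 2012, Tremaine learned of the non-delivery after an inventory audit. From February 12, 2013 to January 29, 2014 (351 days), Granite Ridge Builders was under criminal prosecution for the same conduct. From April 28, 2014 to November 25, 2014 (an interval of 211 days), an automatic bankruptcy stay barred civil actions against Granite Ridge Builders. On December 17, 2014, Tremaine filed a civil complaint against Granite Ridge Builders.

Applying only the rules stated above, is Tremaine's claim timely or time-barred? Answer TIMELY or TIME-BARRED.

Accrual is tied to discovery, so the period began on June 14, 2012 rather than on April 20, 2012 when the act occurred.
The untolled deadline — 1 year after June 14, 2012 — is June 14, 2013.
Because the pending criminal prosecution ran from February 12, 2013 to January 29, 2014, the deadline is extended by 351 days to May 31, 2014.
The period was tolled for 211 days by the automatic bankruptcy stay (April 28, 2014 to November 25, 2014), pushing the deadline to December 28, 2014.
The December 17, 2014 filing precedes the December 28, 2014 deadline; the claim is timely.

TIMELY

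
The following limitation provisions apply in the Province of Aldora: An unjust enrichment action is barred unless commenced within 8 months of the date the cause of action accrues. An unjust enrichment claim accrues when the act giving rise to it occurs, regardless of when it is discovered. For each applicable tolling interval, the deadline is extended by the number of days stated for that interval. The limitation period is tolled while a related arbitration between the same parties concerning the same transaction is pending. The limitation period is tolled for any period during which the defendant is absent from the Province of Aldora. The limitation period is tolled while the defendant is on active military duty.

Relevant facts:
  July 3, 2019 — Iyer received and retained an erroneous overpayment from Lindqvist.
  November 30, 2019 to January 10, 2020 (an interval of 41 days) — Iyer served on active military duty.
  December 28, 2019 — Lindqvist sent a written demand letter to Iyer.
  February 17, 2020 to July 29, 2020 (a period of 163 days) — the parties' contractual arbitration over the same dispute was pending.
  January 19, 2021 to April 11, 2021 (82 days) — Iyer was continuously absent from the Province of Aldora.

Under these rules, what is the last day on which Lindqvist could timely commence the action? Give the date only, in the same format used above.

September 23, 2020

The cause of action accrued on July 3, 2019, the date of the act.
8 months from July 3, 2019 is March 3, 2020.
The defendant's active military service from November 30, 2019 to January 10, 2020 tolled the period for 41 days, extending the deadline to April 13, 2020.
The period was tolled for 163 days by the pending related arbitration (February 17, 2020 to July 29, 2020), pushing the deadline to September 23, 2020.
The defendant's absence from the jurisdiction starting January 19, 2021 came too late — the period had run on September 23, 2020 — and so does not extend the deadline.
Nothing else in the chronology tolls or restarts the period.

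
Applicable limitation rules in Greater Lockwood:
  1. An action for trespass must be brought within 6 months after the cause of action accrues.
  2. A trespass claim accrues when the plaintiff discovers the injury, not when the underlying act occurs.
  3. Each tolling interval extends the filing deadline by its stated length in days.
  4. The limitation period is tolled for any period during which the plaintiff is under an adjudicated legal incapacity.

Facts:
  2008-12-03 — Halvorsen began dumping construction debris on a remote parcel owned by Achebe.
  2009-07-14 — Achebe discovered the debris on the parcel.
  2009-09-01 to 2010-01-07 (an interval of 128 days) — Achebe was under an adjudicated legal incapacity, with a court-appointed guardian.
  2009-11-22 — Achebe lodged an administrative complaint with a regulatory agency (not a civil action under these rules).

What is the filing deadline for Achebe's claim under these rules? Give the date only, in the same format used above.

The claim did not accrue until Achebe discovered the injury on 2009-07-14; the 2008-12-03 act date does not start the clock under the stated rule.
Adding the 6 months base period to 2009-07-14 gives a deadline of 2010-01-14, before any tolling.
The period was tolled for 128 days by the plaintiff's legal incapacity (2009-09-01 to 2010-01-07), pushing the deadline to 2010-05-22.
The other events in the timeline have no effect on the limitation period under the stated rules.

2010-05-22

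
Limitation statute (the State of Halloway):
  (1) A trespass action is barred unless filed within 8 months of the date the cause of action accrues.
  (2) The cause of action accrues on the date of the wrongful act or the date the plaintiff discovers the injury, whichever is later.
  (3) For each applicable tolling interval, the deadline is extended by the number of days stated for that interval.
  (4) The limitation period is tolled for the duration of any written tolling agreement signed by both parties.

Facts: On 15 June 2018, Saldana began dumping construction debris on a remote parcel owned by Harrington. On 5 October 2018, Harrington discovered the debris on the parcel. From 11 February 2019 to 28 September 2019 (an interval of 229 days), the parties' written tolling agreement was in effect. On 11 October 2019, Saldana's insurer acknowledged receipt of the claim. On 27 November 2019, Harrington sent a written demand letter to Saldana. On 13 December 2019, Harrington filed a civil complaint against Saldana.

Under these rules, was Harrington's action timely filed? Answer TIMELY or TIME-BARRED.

Because discovery on 5 October 2018 post-dates the 15 June 2018 act, accrual under the later-of rule falls on 5 October 2018.
Adding the 8 months base period to 5 October 2018 gives a deadline of 5 June 2019, before any tolling.
The written tolling agreement from 11 February 2019 to 28 September 2019 tolled the period for 229 days, extending the deadline to 20 January 2020.
None of the other events listed affects the running of the period under the stated rules.
Harrington filed on 13 December 2019, before the 20 January 2020 deadline, so the action is timely.

TIMELY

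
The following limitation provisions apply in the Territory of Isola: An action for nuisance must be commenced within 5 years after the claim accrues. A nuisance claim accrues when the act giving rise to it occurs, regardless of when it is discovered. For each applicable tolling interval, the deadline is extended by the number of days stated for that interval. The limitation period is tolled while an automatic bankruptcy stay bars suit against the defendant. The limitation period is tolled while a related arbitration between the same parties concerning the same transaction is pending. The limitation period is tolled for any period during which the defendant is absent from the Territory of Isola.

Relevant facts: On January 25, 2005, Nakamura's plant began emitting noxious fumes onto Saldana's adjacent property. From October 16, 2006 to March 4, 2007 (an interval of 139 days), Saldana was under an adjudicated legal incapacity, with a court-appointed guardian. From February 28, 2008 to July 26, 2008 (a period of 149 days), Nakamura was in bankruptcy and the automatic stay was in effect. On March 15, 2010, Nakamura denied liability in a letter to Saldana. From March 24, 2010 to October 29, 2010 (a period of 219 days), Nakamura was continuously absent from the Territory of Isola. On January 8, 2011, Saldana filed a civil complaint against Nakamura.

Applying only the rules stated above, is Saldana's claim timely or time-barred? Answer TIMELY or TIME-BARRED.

The claim accrued on January 25, 2005, when the wrongful act occurred.
Adding the 5 years base period to January 25, 2005 gives a deadline of January 25, 2010, before any tolling.
The automatic bankruptcy stay from February 28, 2008 to July 26, 2008 tolled the period for 149 days, extending the deadline to June 23, 2010.
Because the defendant's absence from the jurisdiction ran from March 24, 2010 to October 29, 2010, the deadline is extended by 219 days to January 28, 2011.
The plaintiff's legal incapacity from October 16, 2006 to March 4, 2007 does not toll the period, because no stated rule makes the plaintiff's incapacity a tolling event.
The other events in the timeline have no effect on the limitation period under the stated rules.
The January 8, 2011 filing precedes the January 28, 2011 deadline; the claim is timely.

TIMELY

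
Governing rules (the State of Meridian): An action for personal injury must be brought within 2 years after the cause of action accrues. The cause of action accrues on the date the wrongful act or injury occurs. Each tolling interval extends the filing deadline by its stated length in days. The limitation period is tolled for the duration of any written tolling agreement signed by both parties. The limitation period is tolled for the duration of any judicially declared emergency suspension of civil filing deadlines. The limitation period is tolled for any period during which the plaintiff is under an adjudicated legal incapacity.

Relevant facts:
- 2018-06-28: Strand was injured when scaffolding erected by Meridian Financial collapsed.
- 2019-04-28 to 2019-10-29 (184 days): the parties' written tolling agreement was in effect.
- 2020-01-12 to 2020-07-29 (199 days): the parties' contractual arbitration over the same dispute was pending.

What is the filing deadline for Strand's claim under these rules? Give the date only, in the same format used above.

2020-12-29

The cause of action accrued on 2018-06-28, the date of the act.
Adding the 2 years base period to 2018-06-28 gives a deadline of 2020-06-28, before any tolling.
The period was tolled for 184 days by the written tolling agreement (2019-04-28 to 2019-10-29), pushing the deadline to 2020-12-29.
The pending related arbitration from 2020-01-12 to 2020-07-29 does not toll the period, because no stated rule makes a pending arbitration a tolling event.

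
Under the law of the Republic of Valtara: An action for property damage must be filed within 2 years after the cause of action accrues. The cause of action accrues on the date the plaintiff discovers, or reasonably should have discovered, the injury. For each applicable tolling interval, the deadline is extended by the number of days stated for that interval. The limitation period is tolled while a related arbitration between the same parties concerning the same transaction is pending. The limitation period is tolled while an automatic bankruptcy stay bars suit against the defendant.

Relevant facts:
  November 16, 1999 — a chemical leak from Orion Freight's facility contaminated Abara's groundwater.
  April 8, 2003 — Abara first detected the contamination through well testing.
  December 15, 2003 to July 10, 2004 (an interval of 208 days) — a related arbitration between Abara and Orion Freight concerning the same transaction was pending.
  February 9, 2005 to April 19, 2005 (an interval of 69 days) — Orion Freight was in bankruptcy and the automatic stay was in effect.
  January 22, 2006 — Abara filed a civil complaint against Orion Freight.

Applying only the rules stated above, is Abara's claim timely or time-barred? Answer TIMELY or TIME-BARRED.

The claim did not accrue until Abara discovered the injury on April 8, 2003; the November 16, 1999 act date does not start the clock under the stated rule.
2 years from April 8, 2003 is April 8, 2005.
The period was tolled for 208 days by the pending related arbitration (December 15, 2003 to July 10, 2004), pushing the deadline to November 2, 2005.
The period was tolled for 69 days by the automatic bankruptcy stay (February 9, 2005 to April 19, 2005), pushing the deadline to January 10, 2006.
Filing on January 22, 2006 missed the January 10, 2006 deadline — the action is time-barred.

TIME-BARRED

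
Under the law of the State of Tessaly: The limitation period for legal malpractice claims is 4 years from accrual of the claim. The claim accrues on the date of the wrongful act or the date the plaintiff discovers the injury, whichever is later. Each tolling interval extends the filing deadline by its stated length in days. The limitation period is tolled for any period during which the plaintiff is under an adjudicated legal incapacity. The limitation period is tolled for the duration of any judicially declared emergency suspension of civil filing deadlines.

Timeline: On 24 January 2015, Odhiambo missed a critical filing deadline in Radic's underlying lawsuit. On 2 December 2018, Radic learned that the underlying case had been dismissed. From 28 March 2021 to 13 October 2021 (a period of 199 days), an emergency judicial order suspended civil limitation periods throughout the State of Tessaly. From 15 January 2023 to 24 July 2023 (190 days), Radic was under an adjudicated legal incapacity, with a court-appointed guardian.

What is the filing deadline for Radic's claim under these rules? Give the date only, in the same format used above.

26 December 2023

Because discovery on 2 December 2018 post-dates the 24 January 2015 act, accrual under the later-of rule falls on 2 December 2018.
Adding the 4 years base period to 2 December 2018 gives a deadline of 2 December 2022, before any tolling.
The period was tolled for 199 days by the emergency suspension of filing deadlines (28 March 2021 to 13 October 2021), pushing the deadline to 19 June 2023.
The plaintiff's legal incapacity from 15 January 2023 to 24 July 2023 tolled the period for 190 days, extending the deadline to 26 December 2023.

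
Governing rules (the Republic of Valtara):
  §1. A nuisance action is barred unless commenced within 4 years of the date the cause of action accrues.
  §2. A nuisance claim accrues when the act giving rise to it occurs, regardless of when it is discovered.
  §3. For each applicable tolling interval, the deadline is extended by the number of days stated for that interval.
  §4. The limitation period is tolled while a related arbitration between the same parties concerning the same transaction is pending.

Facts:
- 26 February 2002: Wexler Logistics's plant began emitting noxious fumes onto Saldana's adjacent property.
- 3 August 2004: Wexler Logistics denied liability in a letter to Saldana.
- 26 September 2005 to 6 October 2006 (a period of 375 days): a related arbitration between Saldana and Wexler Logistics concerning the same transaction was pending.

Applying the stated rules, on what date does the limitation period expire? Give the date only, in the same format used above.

8 March 2007

The limitation period began to run on 26 February 2002.
The untolled deadline — 4 years after 26 February 2002 — is 26 February 2006.
Because the pending related arbitration ran from 26 September 2005 to 6 October 2006, the deadline is extended by 375 days to 8 March 2007.
None of the other events listed affects the running of the period under the stated rules.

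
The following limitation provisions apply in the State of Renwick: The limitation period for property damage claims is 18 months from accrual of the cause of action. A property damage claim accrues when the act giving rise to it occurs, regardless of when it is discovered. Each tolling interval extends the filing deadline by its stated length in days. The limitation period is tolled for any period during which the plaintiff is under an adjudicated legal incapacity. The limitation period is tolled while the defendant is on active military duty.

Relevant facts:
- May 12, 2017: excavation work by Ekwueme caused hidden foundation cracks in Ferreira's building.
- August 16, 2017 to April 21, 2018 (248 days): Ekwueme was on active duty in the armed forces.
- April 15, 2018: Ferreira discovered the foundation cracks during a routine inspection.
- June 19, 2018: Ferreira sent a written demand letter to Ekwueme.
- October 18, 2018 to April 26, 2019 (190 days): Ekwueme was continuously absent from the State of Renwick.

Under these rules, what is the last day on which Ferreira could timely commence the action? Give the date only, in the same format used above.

The claim accrued on May 12, 2017, when the wrongful act occurred; under the stated occurrence rule the April 15, 2018 discovery does not delay accrual.
Adding the 18 months base period to May 12, 2017 gives a deadline of November 12, 2018, before any tolling.
The defendant's active military service from August 16, 2017 to April 21, 2018 tolled the period for 248 days, extending the deadline to July 18, 2019.
No stated provision tolls the period for the defendant's absence, so the interval from October 18, 2018 to April 26, 2019 has no effect on the deadline.
Nothing else in the chronology tolls or restarts the period.

July 18, 2019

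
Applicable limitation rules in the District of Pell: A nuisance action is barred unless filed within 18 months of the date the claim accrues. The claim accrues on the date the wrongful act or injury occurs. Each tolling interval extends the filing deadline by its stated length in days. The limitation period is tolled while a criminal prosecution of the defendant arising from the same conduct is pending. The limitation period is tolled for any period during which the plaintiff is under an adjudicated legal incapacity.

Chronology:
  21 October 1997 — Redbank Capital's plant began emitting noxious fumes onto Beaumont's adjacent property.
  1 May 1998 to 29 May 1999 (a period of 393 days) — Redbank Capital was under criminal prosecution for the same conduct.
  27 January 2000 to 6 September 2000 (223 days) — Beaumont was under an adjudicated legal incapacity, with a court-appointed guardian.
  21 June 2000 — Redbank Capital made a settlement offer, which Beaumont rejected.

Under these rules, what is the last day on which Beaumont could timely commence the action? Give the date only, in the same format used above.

The limitation period began to run on 21 October 1997.
The untolled deadline — 18 months after 21 October 1997 — is 21 April 1999.
The period was tolled for 393 days by the pending criminal prosecution (1 May 1998 to 29 May 1999), pushing the deadline to 18 May 2000.
The plaintiff's legal incapacity from 27 January 2000 to 6 September 2000 tolled the period for 223 days, extending the deadline to 27 December 2000.
None of the other events listed affects the running of the period under the stated rules.

27 December 2000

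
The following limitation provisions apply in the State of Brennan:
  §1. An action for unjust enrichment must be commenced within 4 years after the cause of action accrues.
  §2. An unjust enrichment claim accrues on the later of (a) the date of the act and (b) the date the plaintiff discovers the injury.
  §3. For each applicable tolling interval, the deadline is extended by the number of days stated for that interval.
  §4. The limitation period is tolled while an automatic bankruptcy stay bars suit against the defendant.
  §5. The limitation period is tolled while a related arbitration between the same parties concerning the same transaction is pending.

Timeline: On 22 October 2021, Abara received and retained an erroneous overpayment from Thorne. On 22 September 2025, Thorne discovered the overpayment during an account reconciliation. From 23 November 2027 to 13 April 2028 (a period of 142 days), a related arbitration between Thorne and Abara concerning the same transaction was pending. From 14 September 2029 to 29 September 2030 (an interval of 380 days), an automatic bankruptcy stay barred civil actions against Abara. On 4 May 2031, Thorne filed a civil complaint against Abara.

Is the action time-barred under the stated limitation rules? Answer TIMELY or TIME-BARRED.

Taking the later of the act (22 October 2021) and discovery (22 September 2025), the claim accrued on 22 September 2025.
4 years from 22 September 2025 is 22 September 2029.
Because the pending related arbitration ran from 23 November 2027 to 13 April 2028, the deadline is extended by 142 days to 11 February 2030.
The period was tolled for 380 days by the automatic bankruptcy stay (14 September 2029 to 29 September 2030), pushing the deadline to 26 February 2031.
Filing on 4 May 2031 missed the 26 February 2031 deadline — the action is time-barred.

TIME-BARRED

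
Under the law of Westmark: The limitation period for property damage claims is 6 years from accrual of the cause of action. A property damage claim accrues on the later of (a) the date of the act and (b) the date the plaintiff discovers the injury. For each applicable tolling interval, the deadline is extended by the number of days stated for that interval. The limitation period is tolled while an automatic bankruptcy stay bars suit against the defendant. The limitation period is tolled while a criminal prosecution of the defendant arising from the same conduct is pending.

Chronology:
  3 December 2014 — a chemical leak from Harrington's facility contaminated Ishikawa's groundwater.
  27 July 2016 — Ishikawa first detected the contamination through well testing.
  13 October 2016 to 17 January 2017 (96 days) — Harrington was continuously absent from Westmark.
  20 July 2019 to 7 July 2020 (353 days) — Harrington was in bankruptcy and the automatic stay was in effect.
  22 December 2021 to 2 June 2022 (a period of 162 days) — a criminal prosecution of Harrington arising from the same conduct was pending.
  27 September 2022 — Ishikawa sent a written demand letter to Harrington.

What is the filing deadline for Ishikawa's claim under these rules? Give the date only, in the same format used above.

The claim accrued on 27 July 2016 — the later of the 3 December 2014 act and the 27 July 2016 discovery.
The untolled deadline — 6 years after 27 July 2016 — is 27 July 2022.
Because the automatic bankruptcy stay ran from 20 July 2019 to 7 July 2020, the deadline is extended by 353 days to 15 July 2023.
The period was tolled for 162 days by the pending criminal prosecution (22 December 2021 to 2 June 2022), pushing the deadline to 24 December 2023.
Although the defendant's absence ran from 13 October 2016 to 17 January 2017, the stated rules do not make that a tolling event, so it is disregarded.
The other events in the timeline have no effect on the limitation period under the stated rules.

24 December 2023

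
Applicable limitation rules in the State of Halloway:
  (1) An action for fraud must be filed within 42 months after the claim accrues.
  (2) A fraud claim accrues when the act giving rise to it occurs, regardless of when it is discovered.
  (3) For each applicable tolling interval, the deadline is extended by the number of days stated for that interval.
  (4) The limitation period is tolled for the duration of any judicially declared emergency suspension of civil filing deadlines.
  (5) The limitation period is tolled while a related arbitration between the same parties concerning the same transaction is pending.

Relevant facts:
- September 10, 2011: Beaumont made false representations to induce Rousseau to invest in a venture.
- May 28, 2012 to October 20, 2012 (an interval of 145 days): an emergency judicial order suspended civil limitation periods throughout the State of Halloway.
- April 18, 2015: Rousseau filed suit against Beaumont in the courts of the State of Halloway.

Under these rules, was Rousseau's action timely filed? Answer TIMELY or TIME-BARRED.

The claim accrued on September 10, 2011, when the wrongful act occurred.
The untolled deadline — 42 months after September 10, 2011 — is March 10, 2015.
The emergency suspension of filing deadlines from May 28, 2012 to October 20, 2012 tolled the period for 145 days, extending the deadline to August 2, 2015.
Filing on April 18, 2015 beat the August 2, 2015 deadline — the action is timely.

TIMELY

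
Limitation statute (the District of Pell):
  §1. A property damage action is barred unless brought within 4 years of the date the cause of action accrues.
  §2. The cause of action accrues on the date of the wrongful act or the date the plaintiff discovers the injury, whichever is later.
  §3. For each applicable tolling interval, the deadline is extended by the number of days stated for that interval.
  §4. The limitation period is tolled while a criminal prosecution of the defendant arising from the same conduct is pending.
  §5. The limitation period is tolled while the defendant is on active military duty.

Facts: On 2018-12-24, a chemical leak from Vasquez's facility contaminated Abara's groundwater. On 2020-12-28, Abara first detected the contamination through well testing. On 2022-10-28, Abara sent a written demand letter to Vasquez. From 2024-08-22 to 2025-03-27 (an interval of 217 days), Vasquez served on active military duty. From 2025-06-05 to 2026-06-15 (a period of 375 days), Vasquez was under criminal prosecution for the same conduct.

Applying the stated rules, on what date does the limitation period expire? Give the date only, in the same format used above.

2026-08-12

The claim accrued on 2020-12-28 — the later of the 2018-12-24 act and the 2020-12-28 discovery.
The untolled deadline — 4 years after 2020-12-28 — is 2024-12-28.
The period was tolled for 217 days by the defendant's active military service (2024-08-22 to 2025-03-27), pushing the deadline to 2025-08-02.
The pending criminal prosecution from 2025-06-05 to 2026-06-15 tolled the period for 375 days, extending the deadline to 2026-08-12.
Nothing else in the chronology tolls or restarts the period.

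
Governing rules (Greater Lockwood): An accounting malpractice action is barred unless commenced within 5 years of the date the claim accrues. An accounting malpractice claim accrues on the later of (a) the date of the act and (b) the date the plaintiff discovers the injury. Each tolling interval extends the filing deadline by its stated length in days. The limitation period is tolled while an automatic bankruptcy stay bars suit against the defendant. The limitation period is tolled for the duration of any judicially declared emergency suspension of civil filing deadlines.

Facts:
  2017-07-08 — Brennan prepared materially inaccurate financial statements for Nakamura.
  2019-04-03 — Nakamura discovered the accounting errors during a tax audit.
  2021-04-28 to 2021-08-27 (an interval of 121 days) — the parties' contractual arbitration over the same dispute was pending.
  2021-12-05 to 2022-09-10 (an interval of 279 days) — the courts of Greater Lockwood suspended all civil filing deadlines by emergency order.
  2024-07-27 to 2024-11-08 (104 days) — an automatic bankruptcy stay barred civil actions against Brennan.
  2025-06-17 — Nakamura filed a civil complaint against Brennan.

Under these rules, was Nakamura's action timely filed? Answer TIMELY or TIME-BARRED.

Because discovery on 2019-04-03 post-dates the 2017-07-08 act, accrual under the later-of rule falls on 2019-04-03.
The untolled deadline — 5 years after 2019-04-03 — is 2024-04-03.
The emergency suspension of filing deadlines from 2021-12-05 to 2022-09-10 tolled the period for 279 days, extending the deadline to 2025-01-07.
Because the automatic bankruptcy stay ran from 2024-07-27 to 2024-11-08, the deadline is extended by 104 days to 2025-04-21.
No stated provision tolls the period for a pending arbitration, so the interval from 2021-04-28 to 2021-08-27 has no effect on the deadline.
The 2025-06-17 filing falls after the 2025-04-21 deadline; the claim is time-barred.

TIME-BARRED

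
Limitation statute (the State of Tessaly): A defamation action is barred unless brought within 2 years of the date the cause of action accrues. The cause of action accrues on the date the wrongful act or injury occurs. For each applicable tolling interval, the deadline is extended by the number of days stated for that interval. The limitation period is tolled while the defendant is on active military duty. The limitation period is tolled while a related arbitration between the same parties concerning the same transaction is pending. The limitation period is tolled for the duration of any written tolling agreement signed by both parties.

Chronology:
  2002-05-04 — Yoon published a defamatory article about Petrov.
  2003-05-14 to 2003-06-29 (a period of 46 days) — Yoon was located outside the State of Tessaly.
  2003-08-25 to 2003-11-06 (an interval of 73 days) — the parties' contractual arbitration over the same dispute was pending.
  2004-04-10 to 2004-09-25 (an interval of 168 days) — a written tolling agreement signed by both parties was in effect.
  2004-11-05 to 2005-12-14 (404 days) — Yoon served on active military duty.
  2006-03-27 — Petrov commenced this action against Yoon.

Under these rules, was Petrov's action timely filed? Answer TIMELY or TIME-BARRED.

TIME-BARRED

The cause of action accrued on 2002-05-04, the date of the act.
2 years from 2002-05-04 is 2004-05-04.
The period was tolled for 73 days by the pending related arbitration (2003-08-25 to 2003-11-06), pushing the deadline to 2004-07-16.
The written tolling agreement from 2004-04-10 to 2004-09-25 tolled the period for 168 days, extending the deadline to 2004-12-31.
The defendant's active military service from 2004-11-05 to 2005-12-14 tolled the period for 404 days, extending the deadline to 2006-02-08.
No stated provision tolls the period for the defendant's absence, so the interval from 2003-05-14 to 2003-06-29 has no effect on the deadline.
Petrov filed on 2006-03-27, after the 2006-02-08 deadline, so the action is time-barred.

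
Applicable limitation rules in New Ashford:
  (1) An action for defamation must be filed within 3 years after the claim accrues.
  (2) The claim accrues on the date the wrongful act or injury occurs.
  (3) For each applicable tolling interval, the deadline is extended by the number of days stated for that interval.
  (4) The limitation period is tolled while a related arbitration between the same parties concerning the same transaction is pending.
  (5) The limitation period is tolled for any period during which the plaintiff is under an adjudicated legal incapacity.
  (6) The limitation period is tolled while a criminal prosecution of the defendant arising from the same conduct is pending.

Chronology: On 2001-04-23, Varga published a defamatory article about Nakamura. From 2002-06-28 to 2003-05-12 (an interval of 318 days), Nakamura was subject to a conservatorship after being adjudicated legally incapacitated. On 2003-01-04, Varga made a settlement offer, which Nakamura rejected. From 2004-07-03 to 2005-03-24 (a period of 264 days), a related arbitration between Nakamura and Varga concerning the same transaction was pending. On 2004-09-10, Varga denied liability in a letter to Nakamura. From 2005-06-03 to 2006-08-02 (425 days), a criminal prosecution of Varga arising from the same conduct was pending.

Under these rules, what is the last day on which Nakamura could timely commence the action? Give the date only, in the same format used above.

The claim accrued on 2001-04-23, when the wrongful act occurred.
Adding the 3 years base period to 2001-04-23 gives a deadline of 2004-04-23, before any tolling.
The period was tolled for 318 days by the plaintiff's legal incapacity (2002-06-28 to 2003-05-12), pushing the deadline to 2005-03-07.
The period was tolled for 264 days by the pending related arbitration (2004-07-03 to 2005-03-24), pushing the deadline to 2005-11-26.
The pending criminal prosecution from 2005-06-03 to 2006-08-02 tolled the period for 425 days, extending the deadline to 2007-01-25.
None of the other events listed affects the running of the period under the stated rules.

2007-01-25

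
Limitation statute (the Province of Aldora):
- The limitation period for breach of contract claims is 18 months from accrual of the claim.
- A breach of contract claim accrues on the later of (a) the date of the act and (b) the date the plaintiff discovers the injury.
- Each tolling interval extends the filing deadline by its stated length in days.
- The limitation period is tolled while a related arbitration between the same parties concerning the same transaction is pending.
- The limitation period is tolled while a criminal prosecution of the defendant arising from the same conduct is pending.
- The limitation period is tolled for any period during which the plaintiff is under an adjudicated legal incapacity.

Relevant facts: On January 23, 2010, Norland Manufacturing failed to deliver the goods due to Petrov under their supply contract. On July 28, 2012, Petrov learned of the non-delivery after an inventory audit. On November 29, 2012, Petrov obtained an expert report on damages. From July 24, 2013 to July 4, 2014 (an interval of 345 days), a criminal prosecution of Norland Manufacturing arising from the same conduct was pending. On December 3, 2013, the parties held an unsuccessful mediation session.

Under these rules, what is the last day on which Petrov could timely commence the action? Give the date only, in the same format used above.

January 8, 2015

The claim accrued on July 28, 2012 — the later of the January 23, 2010 act and the July 28, 2012 discovery.
18 months from July 28, 2012 is January 28, 2014.
The period was tolled for 345 days by the pending criminal prosecution (July 24, 2013 to July 4, 2014), pushing the deadline to January 8, 2015.
Nothing else in the chronology tolls or restarts the period.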